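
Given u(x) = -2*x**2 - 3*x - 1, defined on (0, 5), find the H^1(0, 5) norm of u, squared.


||u||_{H^1}^2 = 18025/3

The H^1 norm (squared) on an interval (0, L) is
  ||u||_{H^1}^2 = ∫_0^L u(x)^2 dx + ∫_0^L u'(x)^2 dx.
Compute u'(x) = -4*x - 3.
Then u(x)^2 = 4*x**4 + 12*x**3 + 13*x**2 + 6*x + 1 and u'(x)^2 = 16*x**2 + 24*x + 9.
Integrate each monomial from 0 to 5 using ∫_0^5 c·x^n dx = c·5^(n+1)/(n+1):
  ∫_0^5 u(x)^2 dx = ∫_0^5 (4*x^4 + 12*x^3 + 13*x^2 + 6*x + 1) dx. Term by term:
    ∫_0^5 4*x^4 dx = 2500;  ∫_0^5 12*x^3 dx = 1875;  ∫_0^5 13*x^2 dx = 1625/3;
    ∫_0^5 6*x dx = 75;  ∫_0^5 1 dx = 5.
  Sum: 2500 + 1875 + 1625/3 + 75 + 5 = 14990/3.
  ∫_0^5 u'(x)^2 dx = ∫_0^5 (16*x^2 + 24*x + 9) dx. Term by term:
    ∫_0^5 16*x^2 dx = 2000/3;  ∫_0^5 24*x dx = 300;  ∫_0^5 9 dx = 45.
  Sum: 2000/3 + 300 + 45 = 3035/3.
Adding: ||u||_{H^1}^2 = 14990/3 + 3035/3 = 18025/3.


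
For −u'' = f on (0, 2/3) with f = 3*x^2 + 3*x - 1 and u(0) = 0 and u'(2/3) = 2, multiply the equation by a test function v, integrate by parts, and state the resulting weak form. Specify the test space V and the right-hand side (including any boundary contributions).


V = {v ∈ H^1(0, 2/3) : v(0) = 0} (test functions vanish at x = 0 where u is specified); weak form: ∫_0^2/3 u'v' dx = ∫_0^2/3 (3*x^2 + 3*x - 1) v dx + 2·v(2/3) for all v ∈ V.

Multiply both sides by a test function v and integrate from 0 to 2/3:
  ∫_0^2/3 −u''(x) v(x) dx = ∫_0^2/3 f(x) v(x) dx.
Integrate the LHS by parts once:
  ∫_0^2/3 −u'' v dx = −[u'(x) v(x)]_0^2/3 + ∫_0^2/3 u'(x) v'(x) dx.
Thus ∫_0^2/3 u'(x) v'(x) dx = ∫_0^2/3 f(x) v(x) dx + [u'(x) v(x)]_0^2/3.
Choose V so that boundary terms are either known or forced to vanish.
Mixed BC: u(0) = 0 (Dirichlet) and u'(2/3) = 2 (Neumann). Define V = {v ∈ H^1(0, 2/3) : v(0) = 0}. Then [u' v]_0^2/3 = u'(2/3)·v(2/3) − u'(0)·0 = 2·v(2/3).
Weak formulation: find u (satisfying any essential BC) such that ∫_0^2/3 u'(x) v'(x) dx = ∫_0^2/3 f v dx + 2·v(2/3) for all v ∈ V (Dirichlet at 0 absorbed into V; Neumann datum at x = 2/3 contributes the boundary term).
Substituting f(x) = 3*x^2 + 3*x - 1, the right-hand side is ∫_0^2/3 (3*x^2 + 3*x - 1) v dx + 2·v(2/3).


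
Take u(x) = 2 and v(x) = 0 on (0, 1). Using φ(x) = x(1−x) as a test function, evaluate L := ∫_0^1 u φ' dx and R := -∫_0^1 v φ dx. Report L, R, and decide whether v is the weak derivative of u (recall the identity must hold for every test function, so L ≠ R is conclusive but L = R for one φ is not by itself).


LHS = 0, RHS = 0. Yes, v = u' weakly.

u(x) = 2, classical derivative u'(x) = 0.
φ(x) = x(1−x), so φ'(x) = 1 - 2*x.
Note φ(0) = φ(1) = 0, so the boundary term u·φ vanishes.
LHS = ∫_0^1 u(x) φ'(x) dx = ∫_0^1 (2 - 4*x) dx. Term by term:
  ∫_0^1 -4*x dx = -2;  ∫_0^1 2 dx = 2.
Sum: -2 + 2 = 0.
So LHS = 0.
∫_0^1 v(x) φ(x) dx = ∫_0^1 (0) dx. Term by term:
  ∫_0^1 0 dx = 0.
So RHS = -∫_0^1 v(x) φ(x) dx = 0.
LHS = RHS, so the identity holds for this test φ.
Moreover u is smooth here and v(x) = u'(x) = 0 pointwise, so the identity holds for every test function. Hence v is the weak derivative of u.


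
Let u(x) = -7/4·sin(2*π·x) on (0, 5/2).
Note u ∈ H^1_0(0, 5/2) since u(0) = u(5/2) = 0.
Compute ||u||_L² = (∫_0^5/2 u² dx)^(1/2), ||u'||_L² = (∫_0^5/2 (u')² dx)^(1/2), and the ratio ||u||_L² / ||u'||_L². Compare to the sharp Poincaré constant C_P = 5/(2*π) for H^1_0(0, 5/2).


||u||_L² / ||u'||_L² = 1/(2*π) < C_P = 5/(2*π).

u(x) = -7/4·sin(2*π·x), so u'(x) = -7*π*cos(2*π*x)/2.
Writing u(x) = A·sin(kπx/L) with A = -7/4 and k = 5, use ∫_0^L sin²(kπx/L) dx = L/2 and ∫_0^L cos²(kπx/L) dx = L/2.
u² = 49/16·sin²(2*π·x) and (u')² = 49*π^2/4·cos²(2*π·x), and each of sin², cos² integrates to L/2 = 5/4 over (0, 5/2).
∫_0^5/2 u² dx = 245/64, so ||u||_L² = 7*sqrt(5)/8.
∫_0^5/2 (u')² dx = 245*π^2/16, so ||u'||_L² = 7*sqrt(5)*π/4.
Ratio ||u||_L² / ||u'||_L² = 1/(2*π).
Sharp Poincaré constant on H^1_0(0, 5/2) is C_P = L/π = 5/(2*π), achieved by sin(2*π/5·x).
This is the k = 5 harmonic; the ratio L/(kπ) is strictly less than C_P = L/π, consistent with the sharp inequality ||u||_L² ≤ C_P ||u'||_L².


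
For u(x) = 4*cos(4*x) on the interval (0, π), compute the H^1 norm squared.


||u||_{H^1(0,π)}^2 = 136*π

u'(x) = -16*sin(4*x).
Expand u² and (u')² and integrate term by term on (0, π), using: for integers n ≥ 1, ∫_0^π sin²(nx) dx = ∫_0^π cos²(nx) dx = π/2; for n ≠ n', ∫_0^π sin(nx)sin(n'x) dx = ∫_0^π cos(nx)cos(n'x) dx = 0; and by product-to-sum, ∫_0^π sin(nx)cos(n'x) dx = ½∫_0^π [sin((n+n')x) + sin((n−n')x)] dx, which is 0 when n+n' is even and 2n/(n²−n'²) when n+n' is odd (it need not vanish on (0, π)).
  u² squared terms: (4)²·∫cos(4x)² dx = 16·π/2 = 8*π.
  So ∫_0^π u² dx = 8*π.
  (u')² squared terms: (-16)²·∫sin(4x)² dx = 256·π/2 = 128*π.
  So ∫_0^π (u')² dx = 128*π.
||u||_{H^1}^2 = (8*π) + (128*π) = 136*π.


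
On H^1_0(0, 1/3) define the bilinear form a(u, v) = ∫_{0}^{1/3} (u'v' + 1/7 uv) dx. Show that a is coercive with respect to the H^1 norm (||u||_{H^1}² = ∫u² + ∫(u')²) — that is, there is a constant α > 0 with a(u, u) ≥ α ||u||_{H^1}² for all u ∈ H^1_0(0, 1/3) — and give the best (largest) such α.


α = (1 + 63*π^2)/(7*(1 + 9*π^2))

Coercivity of a(·,·) on H^1_0(0, 1/3) means a(u, u) ≥ α ||u||_{H^1}² for every u ∈ H^1_0.
The interval has length L = 1/3, and Poincaré/coercivity depend only on L. Here a(u, u) = ∫(u')² + (1/7)·∫u².
Here 0 < c = 1/7 < 1. The condition a(u,u) ≥ α||u||_{H^1}² reads (1−α)∫(u')² ≥ (α−c)∫u². Any admissible α is ≤ 1 (rapidly oscillating u have ∫u²/∫(u')² → 0), and α = 1 would force 0 ≥ (1−c)∫u², impossible since c < 1; so 1−α > 0. By the sharp Poincaré inequality on H^1_0 of an interval of length L, ∫(u')² ≥ (π/L)²∫u² with equality for the first sine mode sin(π(x−x₀)/L) (x₀ the left endpoint), so the inequality holds for all u iff (1−α)(π/L)² ≥ α − c, i.e. α ≤ ((π/L)² + c)/((π/L)² + 1) = (1 + c(L/π)²)/(1 + (L/π)²). With (π/L)² = 9*π^2 and c = 1/7, the largest admissible constant is α = ((π/L)² + c)/((π/L)² + 1).
Simplifying, α = (1 + 63*π^2)/(7*(1 + 9*π^2)).


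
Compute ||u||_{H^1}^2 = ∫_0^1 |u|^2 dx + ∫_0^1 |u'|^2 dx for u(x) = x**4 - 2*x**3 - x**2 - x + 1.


||u||_{H^1}^2 = 3596/315

The H^1 norm (squared) on an interval (0, L) is
  ||u||_{H^1}^2 = ∫_0^L u(x)^2 dx + ∫_0^L u'(x)^2 dx.
Compute u'(x) = 4*x**3 - 6*x**2 - 2*x - 1.
Then u(x)^2 = x**8 - 4*x**7 + 2*x**6 + 2*x**5 + 7*x**4 - 2*x**3 - x**2 - 2*x + 1 and u'(x)^2 = 16*x**6 - 48*x**5 + 20*x**4 + 16*x**3 + 16*x**2 + 4*x + 1.
Integrate each monomial from 0 to 1 using ∫_0^1 c·x^n dx = c·1^(n+1)/(n+1):
  ∫_0^1 u(x)^2 dx = ∫_0^1 (x^8 - 4*x^7 + 2*x^6 + 2*x^5 + 7*x^4 - 2*x^3 - x^2 - 2*x + 1) dx. Term by term:
    ∫_0^1 x^8 dx = 1/9;  ∫_0^1 -4*x^7 dx = -1/2;  ∫_0^1 2*x^6 dx = 2/7;
    ∫_0^1 2*x^5 dx = 1/3;  ∫_0^1 7*x^4 dx = 7/5;  ∫_0^1 -2*x^3 dx = -1/2;
    ∫_0^1 -x^2 dx = -1/3;  ∫_0^1 -2*x dx = -1;  ∫_0^1 1 dx = 1.
  Sum: 1/9 − 1/2 + 2/7 + 1/3 + 7/5 − 1/2 − 1/3 − 1 + 1 = 251/315.
  ∫_0^1 u'(x)^2 dx = ∫_0^1 (16*x^6 - 48*x^5 + 20*x^4 + 16*x^3 + 16*x^2 + 4*x + 1) dx. Term by term:
    ∫_0^1 16*x^6 dx = 16/7;  ∫_0^1 -48*x^5 dx = -8;  ∫_0^1 20*x^4 dx = 4;
    ∫_0^1 16*x^3 dx = 4;  ∫_0^1 16*x^2 dx = 16/3;  ∫_0^1 4*x dx = 2;
    ∫_0^1 1 dx = 1.
  Sum: 16/7 − 8 + 4 + 4 + 16/3 + 2 + 1 = 223/21.
Adding: ||u||_{H^1}^2 = 251/315 + 223/21 = 3596/315.


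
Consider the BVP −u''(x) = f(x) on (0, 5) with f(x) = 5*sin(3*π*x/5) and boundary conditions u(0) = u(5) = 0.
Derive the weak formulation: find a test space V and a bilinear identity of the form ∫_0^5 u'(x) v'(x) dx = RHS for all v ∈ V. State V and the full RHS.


V = H^1_0(0, 5) (so v(0) = v(5) = 0); weak form: ∫_0^5 u'v' dx = ∫_0^5 (5*sin(3*π*x/5)) v dx for all v ∈ V.

Multiply both sides by a test function v and integrate from 0 to 5:
  ∫_0^5 −u''(x) v(x) dx = ∫_0^5 f(x) v(x) dx.
Integrate the LHS by parts once:
  ∫_0^5 −u'' v dx = −[u'(x) v(x)]_0^5 + ∫_0^5 u'(x) v'(x) dx.
Thus ∫_0^5 u'(x) v'(x) dx = ∫_0^5 f(x) v(x) dx + [u'(x) v(x)]_0^5.
Choose V so that boundary terms are either known or forced to vanish.
u is Dirichlet: u(0) = u(5) = 0. Let V = H^1_0(0, 5); then v(0) = v(5) = 0, and [u' v]_0^5 = 0.
Weak formulation: find u (satisfying any essential BC) such that ∫_0^5 u'(x) v'(x) dx = ∫_0^5 f v dx for all v ∈ V.
Substituting f(x) = 5*sin(3*π*x/5), the right-hand side is ∫_0^5 (5*sin(3*π*x/5)) v dx.


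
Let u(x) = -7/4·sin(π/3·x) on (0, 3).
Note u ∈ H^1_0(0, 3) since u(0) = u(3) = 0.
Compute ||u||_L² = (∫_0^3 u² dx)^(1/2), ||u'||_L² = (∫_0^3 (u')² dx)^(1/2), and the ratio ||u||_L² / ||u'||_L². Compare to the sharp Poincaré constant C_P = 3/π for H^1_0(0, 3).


||u||_L² / ||u'||_L² = 3/π = C_P.

u(x) = -7/4·sin(π/3·x), so u'(x) = -7*π*cos(π*x/3)/12.
Writing u(x) = A·sin(kπx/L) with A = -7/4 and k = 1, use ∫_0^L sin²(kπx/L) dx = L/2 and ∫_0^L cos²(kπx/L) dx = L/2.
u² = 49/16·sin²(π/3·x) and (u')² = 49*π^2/144·cos²(π/3·x), and each of sin², cos² integrates to L/2 = 3/2 over (0, 3).
∫_0^3 u² dx = 147/32, so ||u||_L² = 7*sqrt(6)/8.
∫_0^3 (u')² dx = 49*π^2/96, so ||u'||_L² = 7*sqrt(6)*π/24.
Ratio ||u||_L² / ||u'||_L² = 3/π.
Sharp Poincaré constant on H^1_0(0, 3) is C_P = L/π = 3/π, achieved by sin(π/3·x).
This is the k = 1 eigenfunction (up to amplitude), so the ratio equals the sharp Poincaré constant exactly.


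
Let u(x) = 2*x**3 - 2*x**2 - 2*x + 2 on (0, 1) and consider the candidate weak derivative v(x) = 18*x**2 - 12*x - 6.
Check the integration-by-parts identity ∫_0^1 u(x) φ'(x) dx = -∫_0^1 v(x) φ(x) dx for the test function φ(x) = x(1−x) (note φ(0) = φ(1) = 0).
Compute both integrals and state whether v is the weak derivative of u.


LHS = 11/30, RHS = 11/10. No, v is not the weak derivative of u.

u(x) = 2*x**3 - 2*x**2 - 2*x + 2, classical derivative u'(x) = 6*x**2 - 4*x - 2.
φ(x) = x(1−x), so φ'(x) = 1 - 2*x.
Note φ(0) = φ(1) = 0, so the boundary term u·φ vanishes.
LHS = ∫_0^1 u(x) φ'(x) dx = ∫_0^1 (-4*x^4 + 6*x^3 + 2*x^2 - 6*x + 2) dx. Term by term:
  ∫_0^1 -4*x^4 dx = -4/5;  ∫_0^1 6*x^3 dx = 3/2;  ∫_0^1 2*x^2 dx = 2/3;
  ∫_0^1 -6*x dx = -3;  ∫_0^1 2 dx = 2.
Sum: -4/5 + 3/2 + 2/3 − 3 + 2 = 11/30.
So LHS = 11/30.
∫_0^1 v(x) φ(x) dx = ∫_0^1 (-18*x^4 + 30*x^3 - 6*x^2 - 6*x) dx. Term by term:
  ∫_0^1 -18*x^4 dx = -18/5;  ∫_0^1 30*x^3 dx = 15/2;  ∫_0^1 -6*x^2 dx = -2;
  ∫_0^1 -6*x dx = -3.
Sum: -18/5 + 15/2 − 2 − 3 = -11/10.
So RHS = -∫_0^1 v(x) φ(x) dx = 11/10.
LHS − RHS = -11/15 ≠ 0, so the identity fails.
(For a valid weak derivative the identity must hold for EVERY test function, in particular this one. The failure shows v is NOT the weak derivative of u.)
Correct weak derivative would be u'(x) = 6*x**2 - 4*x - 2.


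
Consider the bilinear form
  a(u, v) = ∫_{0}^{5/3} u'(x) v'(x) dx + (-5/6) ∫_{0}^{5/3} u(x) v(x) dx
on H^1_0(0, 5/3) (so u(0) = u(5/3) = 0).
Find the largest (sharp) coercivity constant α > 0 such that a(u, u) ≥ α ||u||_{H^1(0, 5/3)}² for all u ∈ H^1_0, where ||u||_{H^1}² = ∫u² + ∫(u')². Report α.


α = (-125 + 54*π^2)/(6*(25 + 9*π^2))

Coercivity of a(·,·) on H^1_0(0, 5/3) means a(u, u) ≥ α ||u||_{H^1}² for every u ∈ H^1_0.
The interval has length L = 5/3, and Poincaré/coercivity depend only on L. Here a(u, u) = ∫(u')² + (-5/6)·∫u².
Here c = -5/6 < 0 with |c| < (π/L)² = 9*π^2/25, so coercivity still holds. The condition a(u,u) ≥ α||u||_{H^1}² reads (1−α)∫(u')² ≥ (α−c)∫u². Any admissible α is ≤ 1 (rapidly oscillating u have ∫u²/∫(u')² → 0), and α = 1 would force 0 ≥ (1−c)∫u², impossible since c < 1; so 1−α > 0. By the sharp Poincaré inequality on H^1_0 of an interval of length L, ∫(u')² ≥ (π/L)²∫u² with equality for the first sine mode sin(π(x−x₀)/L) (x₀ the left endpoint), so the inequality holds for all u iff (1−α)(π/L)² ≥ α − c, i.e. α ≤ ((π/L)² + c)/((π/L)² + 1) = (1 + c(L/π)²)/(1 + (L/π)²). (Direct route, valid since c ≤ 0: Poincaré gives c∫u² ≥ c(L/π)²∫(u')², so a(u,u) ≥ (1 + c(L/π)²)∫(u')², while ||u||_{H^1}² ≤ (1 + (L/π)²)∫(u')²; dividing yields the same α.) With (π/L)² = 9*π^2/25 and c = -5/6, the largest admissible constant is α = ((π/L)² + c)/((π/L)² + 1).
Simplifying, α = (-125 + 54*π^2)/(6*(25 + 9*π^2)).


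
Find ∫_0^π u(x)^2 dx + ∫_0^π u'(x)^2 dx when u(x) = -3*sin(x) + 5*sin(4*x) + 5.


||u||_{H^1(0,π)}^2 = -60 + 493*π/2

u'(x) = -3*cos(x) + 20*cos(4*x).
Expand u² and (u')² and integrate term by term on (0, π), using: for integers n ≥ 1, ∫_0^π sin²(nx) dx = ∫_0^π cos²(nx) dx = π/2; for n ≠ n', ∫_0^π sin(nx)sin(n'x) dx = ∫_0^π cos(nx)cos(n'x) dx = 0; and by product-to-sum, ∫_0^π sin(nx)cos(n'x) dx = ½∫_0^π [sin((n+n')x) + sin((n−n')x)] dx, which is 0 when n+n' is even and 2n/(n²−n'²) when n+n' is odd (it need not vanish on (0, π)). For the constant mode: ∫_0^π 1 dx = π, ∫_0^π cos(nx) dx = 0, ∫_0^π sin(nx) dx = (1−(−1)^n)/n.
  u² squared terms: (5)²·∫1 dx = 25·π = 25*π;  (-3)²·∫sin(x)² dx = 9·π/2 = 9*π/2;  (5)²·∫sin(4x)² dx = 25·π/2 = 25*π/2.
  u² cross terms: 2·(5)·(-3)·∫1·sin(x) dx = -30·(2) = -60;  2·(5)·(5)·∫1·sin(4x) dx = 50·(0) = 0;  2·(-3)·(5)·∫sin(x)·sin(4x) dx = -30·(0) = 0.
  So ∫_0^π u² dx = 25*π + 9*π/2 + 25*π/2 − 60 + 0 + 0 = -60 + 42*π.
  (u')² squared terms: (-3)²·∫cos(x)² dx = 9·π/2 = 9*π/2;  (20)²·∫cos(4x)² dx = 400·π/2 = 200*π.
  (u')² cross terms: 2·(-3)·(20)·∫cos(x)·cos(4x) dx = -120·(0) = 0.
  So ∫_0^π (u')² dx = 9*π/2 + 200*π + 0 = 409*π/2.
||u||_{H^1}^2 = (-60 + 42*π) + (409*π/2) = -60 + 493*π/2.


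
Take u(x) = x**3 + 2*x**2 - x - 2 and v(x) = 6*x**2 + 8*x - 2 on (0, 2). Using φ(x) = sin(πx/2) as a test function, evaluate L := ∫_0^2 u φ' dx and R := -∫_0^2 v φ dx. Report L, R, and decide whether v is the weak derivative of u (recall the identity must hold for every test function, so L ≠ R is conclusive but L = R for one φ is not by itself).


LHS = -36/π + 96/π^3, RHS = -72/π + 192/π^3. No, v is not the weak derivative of u.

u(x) = x**3 + 2*x**2 - x - 2, classical derivative u'(x) = 3*x**2 + 4*x - 1.
φ(x) = sin(πx/2), so φ'(x) = π*cos(π*x/2)/2.
Note φ(0) = φ(2) = 0, so the boundary term u·φ vanishes.
LHS = ∫_0^2 u(x) φ'(x) dx = ∫_0^2 (π*x^3*cos(π*x/2)/2 + π*x^2*cos(π*x/2) - π*x*cos(π*x/2)/2 - π*cos(π*x/2)) dx. Term by term:
  ∫_0^2 -π*cos(π*x/2) dx = 0;  ∫_0^2 π*x^2*cos(π*x/2) dx = -16/π;  ∫_0^2 π*x^3*cos(π*x/2)/2 dx = -24/π + 96/π^3;
  ∫_0^2 -π*x*cos(π*x/2)/2 dx = 4/π.
Sum: 0 − 16/π + -24/π + 96/π^3 + 4/π = -36/π + 96/π^3.
So LHS = -36/π + 96/π^3.
∫_0^2 v(x) φ(x) dx = ∫_0^2 (6*x^2*sin(π*x/2) + 8*x*sin(π*x/2) - 2*sin(π*x/2)) dx. Term by term:
  ∫_0^2 -2*sin(π*x/2) dx = -8/π;  ∫_0^2 6*x^2*sin(π*x/2) dx = -192/π^3 + 48/π;  ∫_0^2 8*x*sin(π*x/2) dx = 32/π.
Sum: -8/π + -192/π^3 + 48/π + 32/π = -192/π^3 + 72/π.
So RHS = -∫_0^2 v(x) φ(x) dx = -72/π + 192/π^3.
LHS − RHS = -96/π^3 + 36/π ≠ 0, so the identity fails.
(For a valid weak derivative the identity must hold for EVERY test function, in particular this one. The failure shows v is NOT the weak derivative of u.)
Correct weak derivative would be u'(x) = 3*x**2 + 4*x - 1.


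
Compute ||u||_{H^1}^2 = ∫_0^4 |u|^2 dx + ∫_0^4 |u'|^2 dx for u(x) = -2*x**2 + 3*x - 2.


||u||_{H^1}^2 = 2596/5

The H^1 norm (squared) on an interval (0, L) is
  ||u||_{H^1}^2 = ∫_0^L u(x)^2 dx + ∫_0^L u'(x)^2 dx.
Compute u'(x) = 3 - 4*x.
Then u(x)^2 = 4*x**4 - 12*x**3 + 17*x**2 - 12*x + 4 and u'(x)^2 = 16*x**2 - 24*x + 9.
Integrate each monomial from 0 to 4 using ∫_0^4 c·x^n dx = c·4^(n+1)/(n+1):
  ∫_0^4 u(x)^2 dx = ∫_0^4 (4*x^4 - 12*x^3 + 17*x^2 - 12*x + 4) dx. Term by term:
    ∫_0^4 4*x^4 dx = 4096/5;  ∫_0^4 -12*x^3 dx = -768;  ∫_0^4 17*x^2 dx = 1088/3;
    ∫_0^4 -12*x dx = -96;  ∫_0^4 4 dx = 16.
  Sum: 4096/5 − 768 + 1088/3 − 96 + 16 = 5008/15.
  ∫_0^4 u'(x)^2 dx = ∫_0^4 (16*x^2 - 24*x + 9) dx. Term by term:
    ∫_0^4 16*x^2 dx = 1024/3;  ∫_0^4 -24*x dx = -192;  ∫_0^4 9 dx = 36.
  Sum: 1024/3 − 192 + 36 = 556/3.
Adding: ||u||_{H^1}^2 = 5008/15 + 556/3 = 2596/5.


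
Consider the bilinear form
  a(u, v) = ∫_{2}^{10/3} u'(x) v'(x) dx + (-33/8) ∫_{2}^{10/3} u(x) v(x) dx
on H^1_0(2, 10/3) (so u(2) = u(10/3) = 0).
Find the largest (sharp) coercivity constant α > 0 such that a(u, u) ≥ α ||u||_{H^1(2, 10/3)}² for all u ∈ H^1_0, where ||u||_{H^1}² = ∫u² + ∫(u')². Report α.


α = 3*(-22 + 3*π^2)/(16 + 9*π^2)

Coercivity of a(·,·) on H^1_0(2, 10/3) means a(u, u) ≥ α ||u||_{H^1}² for every u ∈ H^1_0.
The interval has length L = 4/3, and Poincaré/coercivity depend only on L. Here a(u, u) = ∫(u')² + (-33/8)·∫u².
Here c = -33/8 < 0 with |c| < (π/L)² = 9*π^2/16, so coercivity still holds. The condition a(u,u) ≥ α||u||_{H^1}² reads (1−α)∫(u')² ≥ (α−c)∫u². Any admissible α is ≤ 1 (rapidly oscillating u have ∫u²/∫(u')² → 0), and α = 1 would force 0 ≥ (1−c)∫u², impossible since c < 1; so 1−α > 0. By the sharp Poincaré inequality on H^1_0 of an interval of length L, ∫(u')² ≥ (π/L)²∫u² with equality for the first sine mode sin(π(x−x₀)/L) (x₀ the left endpoint), so the inequality holds for all u iff (1−α)(π/L)² ≥ α − c, i.e. α ≤ ((π/L)² + c)/((π/L)² + 1) = (1 + c(L/π)²)/(1 + (L/π)²). (Direct route, valid since c ≤ 0: Poincaré gives c∫u² ≥ c(L/π)²∫(u')², so a(u,u) ≥ (1 + c(L/π)²)∫(u')², while ||u||_{H^1}² ≤ (1 + (L/π)²)∫(u')²; dividing yields the same α.) With (π/L)² = 9*π^2/16 and c = -33/8, the largest admissible constant is α = ((π/L)² + c)/((π/L)² + 1).
Simplifying, α = 3*(-22 + 3*π^2)/(16 + 9*π^2).


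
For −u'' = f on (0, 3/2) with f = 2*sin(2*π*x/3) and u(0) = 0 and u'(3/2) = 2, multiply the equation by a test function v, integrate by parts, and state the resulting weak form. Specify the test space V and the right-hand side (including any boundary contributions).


V = {v ∈ H^1(0, 3/2) : v(0) = 0} (test functions vanish at x = 0 where u is specified); weak form: ∫_0^3/2 u'v' dx = ∫_0^3/2 (2*sin(2*π*x/3)) v dx + 2·v(3/2) for all v ∈ V.

Multiply both sides by a test function v and integrate from 0 to 3/2:
  ∫_0^3/2 −u''(x) v(x) dx = ∫_0^3/2 f(x) v(x) dx.
Integrate the LHS by parts once:
  ∫_0^3/2 −u'' v dx = −[u'(x) v(x)]_0^3/2 + ∫_0^3/2 u'(x) v'(x) dx.
Thus ∫_0^3/2 u'(x) v'(x) dx = ∫_0^3/2 f(x) v(x) dx + [u'(x) v(x)]_0^3/2.
Choose V so that boundary terms are either known or forced to vanish.
Mixed BC: u(0) = 0 (Dirichlet) and u'(3/2) = 2 (Neumann). Define V = {v ∈ H^1(0, 3/2) : v(0) = 0}. Then [u' v]_0^3/2 = u'(3/2)·v(3/2) − u'(0)·0 = 2·v(3/2).
Weak formulation: find u (satisfying any essential BC) such that ∫_0^3/2 u'(x) v'(x) dx = ∫_0^3/2 f v dx + 2·v(3/2) for all v ∈ V (Dirichlet at 0 absorbed into V; Neumann datum at x = 3/2 contributes the boundary term).
Substituting f(x) = 2*sin(2*π*x/3), the right-hand side is ∫_0^3/2 (2*sin(2*π*x/3)) v dx + 2·v(3/2).


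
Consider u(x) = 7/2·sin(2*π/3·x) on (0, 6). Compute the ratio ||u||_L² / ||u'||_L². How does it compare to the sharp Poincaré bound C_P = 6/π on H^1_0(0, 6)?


||u||_L² / ||u'||_L² = 3/(2*π) < C_P = 6/π.

u(x) = 7/2·sin(2*π/3·x), so u'(x) = 7*π*cos(2*π*x/3)/3.
Writing u(x) = A·sin(kπx/L) with A = 7/2 and k = 4, use ∫_0^L sin²(kπx/L) dx = L/2 and ∫_0^L cos²(kπx/L) dx = L/2.
u² = 49/4·sin²(2*π/3·x) and (u')² = 49*π^2/9·cos²(2*π/3·x), and each of sin², cos² integrates to L/2 = 3 over (0, 6).
∫_0^6 u² dx = 147/4, so ||u||_L² = 7*sqrt(3)/2.
∫_0^6 (u')² dx = 49*π^2/3, so ||u'||_L² = 7*sqrt(3)*π/3.
Ratio ||u||_L² / ||u'||_L² = 3/(2*π).
Sharp Poincaré constant on H^1_0(0, 6) is C_P = L/π = 6/π, achieved by sin(π/6·x).
This is the k = 4 harmonic; the ratio L/(kπ) is strictly less than C_P = L/π, consistent with the sharp inequality ||u||_L² ≤ C_P ||u'||_L².


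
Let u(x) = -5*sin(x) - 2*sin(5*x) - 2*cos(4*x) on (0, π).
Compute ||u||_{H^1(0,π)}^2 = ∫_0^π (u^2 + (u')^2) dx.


||u||_{H^1(0,π)}^2 = 952/9 + 111*π

u'(x) = 8*sin(4*x) - 5*cos(x) - 10*cos(5*x).
Expand u² and (u')² and integrate term by term on (0, π), using: for integers n ≥ 1, ∫_0^π sin²(nx) dx = ∫_0^π cos²(nx) dx = π/2; for n ≠ n', ∫_0^π sin(nx)sin(n'x) dx = ∫_0^π cos(nx)cos(n'x) dx = 0; and by product-to-sum, ∫_0^π sin(nx)cos(n'x) dx = ½∫_0^π [sin((n+n')x) + sin((n−n')x)] dx, which is 0 when n+n' is even and 2n/(n²−n'²) when n+n' is odd (it need not vanish on (0, π)).
  u² squared terms: (-5)²·∫sin(x)² dx = 25·π/2 = 25*π/2;  (-2)²·∫cos(4x)² dx = 4·π/2 = 2*π;  (-2)²·∫sin(5x)² dx = 4·π/2 = 2*π.
  u² cross terms: 2·(-5)·(-2)·∫sin(x)·cos(4x) dx = 20·(-2/15) = -8/3;  2·(-5)·(-2)·∫sin(x)·sin(5x) dx = 20·(0) = 0;  2·(-2)·(-2)·∫cos(4x)·sin(5x) dx = 8·(10/9) = 80/9.
  So ∫_0^π u² dx = 25*π/2 + 2*π + 2*π − 8/3 + 0 + 80/9 = 56/9 + 33*π/2.
  (u')² squared terms: (-10)²·∫cos(5x)² dx = 100·π/2 = 50*π;  (-5)²·∫cos(x)² dx = 25·π/2 = 25*π/2;  (8)²·∫sin(4x)² dx = 64·π/2 = 32*π.
  (u')² cross terms: 2·(-10)·(-5)·∫cos(5x)·cos(x) dx = 100·(0) = 0;  2·(-10)·(8)·∫cos(5x)·sin(4x) dx = -160·(-8/9) = 1280/9;  2·(-5)·(8)·∫cos(x)·sin(4x) dx = -80·(8/15) = -128/3.
  So ∫_0^π (u')² dx = 50*π + 25*π/2 + 32*π + 0 + 1280/9 − 128/3 = 896/9 + 189*π/2.
||u||_{H^1}^2 = (56/9 + 33*π/2) + (896/9 + 189*π/2) = 952/9 + 111*π.


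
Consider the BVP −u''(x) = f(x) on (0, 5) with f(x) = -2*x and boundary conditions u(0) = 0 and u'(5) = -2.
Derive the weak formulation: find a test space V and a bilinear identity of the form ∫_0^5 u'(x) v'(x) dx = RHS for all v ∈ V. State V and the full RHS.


V = {v ∈ H^1(0, 5) : v(0) = 0} (test functions vanish at x = 0 where u is specified); weak form: ∫_0^5 u'v' dx = ∫_0^5 (-2*x) v dx − 2·v(5) for all v ∈ V.

Multiply both sides by a test function v and integrate from 0 to 5:
  ∫_0^5 −u''(x) v(x) dx = ∫_0^5 f(x) v(x) dx.
Integrate the LHS by parts once:
  ∫_0^5 −u'' v dx = −[u'(x) v(x)]_0^5 + ∫_0^5 u'(x) v'(x) dx.
Thus ∫_0^5 u'(x) v'(x) dx = ∫_0^5 f(x) v(x) dx + [u'(x) v(x)]_0^5.
Choose V so that boundary terms are either known or forced to vanish.
Mixed BC: u(0) = 0 (Dirichlet) and u'(5) = -2 (Neumann). Define V = {v ∈ H^1(0, 5) : v(0) = 0}. Then [u' v]_0^5 = u'(5)·v(5) − u'(0)·0 = − 2·v(5).
Weak formulation: find u (satisfying any essential BC) such that ∫_0^5 u'(x) v'(x) dx = ∫_0^5 f v dx − 2·v(5) for all v ∈ V (Dirichlet at 0 absorbed into V; Neumann datum at x = 5 contributes the boundary term).
Substituting f(x) = -2*x, the right-hand side is ∫_0^5 (-2*x) v dx − 2·v(5).


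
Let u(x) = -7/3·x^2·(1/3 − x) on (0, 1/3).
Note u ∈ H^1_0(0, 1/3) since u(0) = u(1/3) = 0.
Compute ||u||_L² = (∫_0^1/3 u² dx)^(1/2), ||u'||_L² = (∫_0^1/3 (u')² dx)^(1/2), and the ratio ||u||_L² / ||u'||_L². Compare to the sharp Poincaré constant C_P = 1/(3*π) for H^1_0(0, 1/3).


||u||_L² / ||u'||_L² = sqrt(14)/42 < C_P = 1/(3*π).

u(x) = -7/3·x^2·(1/3 − x), so u'(x) = 7*x*(9*x - 2)/9.
u(x) = -7/3·x^2·(1/3 − x) vanishes at x = 0 and x = 1/3, so u ∈ H^1_0(0, 1/3). Differentiate via the product rule and integrate the resulting polynomials term by term.
  ∫_0^1/3 u² dx = ∫_0^1/3 (49*x^6/9 - 98*x^5/27 + 49*x^4/81) dx. Term by term:
    ∫_0^1/3 49*x^6/9 dx = 7/19683;  ∫_0^1/3 -98*x^5/27 dx = -49/59049;  ∫_0^1/3 49*x^4/81 dx = 49/98415.
  Sum: 7/19683 − 49/59049 + 49/98415 = 7/295245.
  ∫_0^1/3 (u')² dx = ∫_0^1/3 (49*x^4 - 196*x^3/9 + 196*x^2/81) dx. Term by term:
    ∫_0^1/3 49*x^4 dx = 49/1215;  ∫_0^1/3 -196*x^3/9 dx = -49/729;  ∫_0^1/3 196*x^2/81 dx = 196/6561.
  Sum: 49/1215 − 49/729 + 196/6561 = 98/32805.
∫_0^1/3 u² dx = 7/295245, so ||u||_L² = sqrt(35)/1215.
∫_0^1/3 (u')² dx = 98/32805, so ||u'||_L² = 7*sqrt(10)/405.
Ratio ||u||_L² / ||u'||_L² = sqrt(14)/42.
Sharp Poincaré constant on H^1_0(0, 1/3) is C_P = L/π = 1/(3*π), achieved by sin(3*π·x).
A polynomial bump cannot attain the sharp Poincaré constant (only the first sine eigenfunction does), so the ratio is strictly less than C_P, consistent with ||u||_L² ≤ C_P ||u'||_L².


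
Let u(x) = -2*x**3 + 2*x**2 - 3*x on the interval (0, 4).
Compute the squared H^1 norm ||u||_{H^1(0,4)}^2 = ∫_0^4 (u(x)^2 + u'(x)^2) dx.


||u||_{H^1}^2 = 414956/35

The H^1 norm (squared) on an interval (0, L) is
  ||u||_{H^1}^2 = ∫_0^L u(x)^2 dx + ∫_0^L u'(x)^2 dx.
Compute u'(x) = -6*x**2 + 4*x - 3.
Then u(x)^2 = 4*x**6 - 8*x**5 + 16*x**4 - 12*x**3 + 9*x**2 and u'(x)^2 = 36*x**4 - 48*x**3 + 52*x**2 - 24*x + 9.
Integrate each monomial from 0 to 4 using ∫_0^4 c·x^n dx = c·4^(n+1)/(n+1):
  ∫_0^4 u(x)^2 dx = ∫_0^4 (4*x^6 - 8*x^5 + 16*x^4 - 12*x^3 + 9*x^2) dx. Term by term:
    ∫_0^4 4*x^6 dx = 65536/7;  ∫_0^4 -8*x^5 dx = -16384/3;  ∫_0^4 16*x^4 dx = 16384/5;
    ∫_0^4 -12*x^3 dx = -768;  ∫_0^4 9*x^2 dx = 192.
  Sum: 65536/7 − 16384/3 + 16384/5 − 768 + 192 = 693184/105.
  ∫_0^4 u'(x)^2 dx = ∫_0^4 (36*x^4 - 48*x^3 + 52*x^2 - 24*x + 9) dx. Term by term:
    ∫_0^4 36*x^4 dx = 36864/5;  ∫_0^4 -48*x^3 dx = -3072;  ∫_0^4 52*x^2 dx = 3328/3;
    ∫_0^4 -24*x dx = -192;  ∫_0^4 9 dx = 36.
  Sum: 36864/5 − 3072 + 3328/3 − 192 + 36 = 78812/15.
Adding: ||u||_{H^1}^2 = 693184/105 + 78812/15 = 414956/35.


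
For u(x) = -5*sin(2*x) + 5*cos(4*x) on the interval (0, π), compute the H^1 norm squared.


||u||_{H^1(0,π)}^2 = 275*π

u'(x) = -20*sin(4*x) - 10*cos(2*x).
Expand u² and (u')² and integrate term by term on (0, π), using: for integers n ≥ 1, ∫_0^π sin²(nx) dx = ∫_0^π cos²(nx) dx = π/2; for n ≠ n', ∫_0^π sin(nx)sin(n'x) dx = ∫_0^π cos(nx)cos(n'x) dx = 0; and by product-to-sum, ∫_0^π sin(nx)cos(n'x) dx = ½∫_0^π [sin((n+n')x) + sin((n−n')x)] dx, which is 0 when n+n' is even and 2n/(n²−n'²) when n+n' is odd (it need not vanish on (0, π)).
  u² squared terms: (-5)²·∫sin(2x)² dx = 25·π/2 = 25*π/2;  (5)²·∫cos(4x)² dx = 25·π/2 = 25*π/2.
  u² cross terms: 2·(-5)·(5)·∫sin(2x)·cos(4x) dx = -50·(0) = 0.
  So ∫_0^π u² dx = 25*π/2 + 25*π/2 + 0 = 25*π.
  (u')² squared terms: (-20)²·∫sin(4x)² dx = 400·π/2 = 200*π;  (-10)²·∫cos(2x)² dx = 100·π/2 = 50*π.
  (u')² cross terms: 2·(-20)·(-10)·∫sin(4x)·cos(2x) dx = 400·(0) = 0.
  So ∫_0^π (u')² dx = 200*π + 50*π + 0 = 250*π.
||u||_{H^1}^2 = (25*π) + (250*π) = 275*π.


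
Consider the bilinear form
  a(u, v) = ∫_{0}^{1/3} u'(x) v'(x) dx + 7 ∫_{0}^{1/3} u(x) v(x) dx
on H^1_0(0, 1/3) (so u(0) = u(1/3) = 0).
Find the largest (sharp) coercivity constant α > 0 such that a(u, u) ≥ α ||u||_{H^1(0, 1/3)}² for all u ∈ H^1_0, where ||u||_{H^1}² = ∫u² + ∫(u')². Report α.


α = 1

Coercivity of a(·,·) on H^1_0(0, 1/3) means a(u, u) ≥ α ||u||_{H^1}² for every u ∈ H^1_0.
The interval has length L = 1/3, and Poincaré/coercivity depend only on L. Here a(u, u) = ∫(u')² + (7)·∫u².
Here c = 7 ≥ 1, so a(u,u) = ∫(u')² + c∫u² ≥ ∫(u')² + ∫u² = ||u||_{H^1}², i.e. α = 1 works. No larger α is possible: a(u,u) ≥ α||u||_{H^1}² means (1−α)∫(u')² ≥ (α−c)∫u², and for the modes u_n = sin(nπ(x−x₀)/L) (x₀ the left endpoint) one has ∫u_n²/∫(u_n')² = (L/(nπ))² → 0, so a(u_n,u_n)/||u_n||_{H^1}² → 1. Hence the optimal constant is α = 1.
Therefore α = 1.


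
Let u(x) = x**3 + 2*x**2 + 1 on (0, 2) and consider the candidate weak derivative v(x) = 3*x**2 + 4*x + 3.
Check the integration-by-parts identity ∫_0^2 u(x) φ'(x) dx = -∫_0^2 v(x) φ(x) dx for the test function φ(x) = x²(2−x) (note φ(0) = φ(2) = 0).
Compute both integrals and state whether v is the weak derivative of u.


LHS = -64/5, RHS = -84/5. No, v is not the weak derivative of u.

u(x) = x**3 + 2*x**2 + 1, classical derivative u'(x) = 3*x**2 + 4*x.
φ(x) = x²(2−x), so φ'(x) = x*(4 - 3*x).
Note φ(0) = φ(2) = 0, so the boundary term u·φ vanishes.
LHS = ∫_0^2 u(x) φ'(x) dx = ∫_0^2 (-3*x^5 - 2*x^4 + 8*x^3 - 3*x^2 + 4*x) dx. Term by term:
  ∫_0^2 -3*x^5 dx = -32;  ∫_0^2 -2*x^4 dx = -64/5;  ∫_0^2 8*x^3 dx = 32;
  ∫_0^2 -3*x^2 dx = -8;  ∫_0^2 4*x dx = 8.
Sum: -32 − 64/5 + 32 − 8 + 8 = -64/5.
So LHS = -64/5.
∫_0^2 v(x) φ(x) dx = ∫_0^2 (-3*x^5 + 2*x^4 + 5*x^3 + 6*x^2) dx. Term by term:
  ∫_0^2 -3*x^5 dx = -32;  ∫_0^2 2*x^4 dx = 64/5;  ∫_0^2 5*x^3 dx = 20;
  ∫_0^2 6*x^2 dx = 16.
Sum: -32 + 64/5 + 20 + 16 = 84/5.
So RHS = -∫_0^2 v(x) φ(x) dx = -84/5.
LHS − RHS = 4 ≠ 0, so the identity fails.
(For a valid weak derivative the identity must hold for EVERY test function, in particular this one. The failure shows v is NOT the weak derivative of u.)
Correct weak derivative would be u'(x) = 3*x**2 + 4*x.


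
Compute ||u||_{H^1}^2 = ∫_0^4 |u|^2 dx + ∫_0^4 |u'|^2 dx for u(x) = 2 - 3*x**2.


||u||_{H^1}^2 = 11856/5

The H^1 norm (squared) on an interval (0, L) is
  ||u||_{H^1}^2 = ∫_0^L u(x)^2 dx + ∫_0^L u'(x)^2 dx.
Compute u'(x) = -6*x.
Then u(x)^2 = 9*x**4 - 12*x**2 + 4 and u'(x)^2 = 36*x**2.
Integrate each monomial from 0 to 4 using ∫_0^4 c·x^n dx = c·4^(n+1)/(n+1):
  ∫_0^4 u(x)^2 dx = ∫_0^4 (9*x^4 - 12*x^2 + 4) dx. Term by term:
    ∫_0^4 9*x^4 dx = 9216/5;  ∫_0^4 -12*x^2 dx = -256;  ∫_0^4 4 dx = 16.
  Sum: 9216/5 − 256 + 16 = 8016/5.
  ∫_0^4 u'(x)^2 dx = ∫_0^4 (36*x^2) dx. Term by term:
    ∫_0^4 36*x^2 dx = 768.
Adding: ||u||_{H^1}^2 = 8016/5 + 768 = 11856/5.


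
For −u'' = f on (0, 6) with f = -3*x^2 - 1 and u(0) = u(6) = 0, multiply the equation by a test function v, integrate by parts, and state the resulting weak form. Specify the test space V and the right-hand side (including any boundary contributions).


V = H^1_0(0, 6) (so v(0) = v(6) = 0); weak form: ∫_0^6 u'v' dx = ∫_0^6 (-3*x^2 - 1) v dx for all v ∈ V.

Multiply both sides by a test function v and integrate from 0 to 6:
  ∫_0^6 −u''(x) v(x) dx = ∫_0^6 f(x) v(x) dx.
Integrate the LHS by parts once:
  ∫_0^6 −u'' v dx = −[u'(x) v(x)]_0^6 + ∫_0^6 u'(x) v'(x) dx.
Thus ∫_0^6 u'(x) v'(x) dx = ∫_0^6 f(x) v(x) dx + [u'(x) v(x)]_0^6.
Choose V so that boundary terms are either known or forced to vanish.
u is Dirichlet: u(0) = u(6) = 0. Let V = H^1_0(0, 6); then v(0) = v(6) = 0, and [u' v]_0^6 = 0.
Weak formulation: find u (satisfying any essential BC) such that ∫_0^6 u'(x) v'(x) dx = ∫_0^6 f v dx for all v ∈ V.
Substituting f(x) = -3*x^2 - 1, the right-hand side is ∫_0^6 (-3*x^2 - 1) v dx.


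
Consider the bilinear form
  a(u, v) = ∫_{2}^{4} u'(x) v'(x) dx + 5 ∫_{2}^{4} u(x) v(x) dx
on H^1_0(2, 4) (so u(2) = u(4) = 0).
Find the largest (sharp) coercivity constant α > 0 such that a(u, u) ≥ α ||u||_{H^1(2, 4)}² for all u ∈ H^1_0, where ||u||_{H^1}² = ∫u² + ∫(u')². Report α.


α = 1

Coercivity of a(·,·) on H^1_0(2, 4) means a(u, u) ≥ α ||u||_{H^1}² for every u ∈ H^1_0.
The interval has length L = 2, and Poincaré/coercivity depend only on L. Here a(u, u) = ∫(u')² + (5)·∫u².
Here c = 5 ≥ 1, so a(u,u) = ∫(u')² + c∫u² ≥ ∫(u')² + ∫u² = ||u||_{H^1}², i.e. α = 1 works. No larger α is possible: a(u,u) ≥ α||u||_{H^1}² means (1−α)∫(u')² ≥ (α−c)∫u², and for the modes u_n = sin(nπ(x−x₀)/L) (x₀ the left endpoint) one has ∫u_n²/∫(u_n')² = (L/(nπ))² → 0, so a(u_n,u_n)/||u_n||_{H^1}² → 1. Hence the optimal constant is α = 1.
Therefore α = 1.


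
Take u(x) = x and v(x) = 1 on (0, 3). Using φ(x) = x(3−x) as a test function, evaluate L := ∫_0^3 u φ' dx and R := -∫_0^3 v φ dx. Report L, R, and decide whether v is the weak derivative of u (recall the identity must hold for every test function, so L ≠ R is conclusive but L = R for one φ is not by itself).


LHS = -9/2, RHS = -9/2. Yes, v = u' weakly.

u(x) = x, classical derivative u'(x) = 1.
φ(x) = x(3−x), so φ'(x) = 3 - 2*x.
Note φ(0) = φ(3) = 0, so the boundary term u·φ vanishes.
LHS = ∫_0^3 u(x) φ'(x) dx = ∫_0^3 (-2*x^2 + 3*x) dx. Term by term:
  ∫_0^3 -2*x^2 dx = -18;  ∫_0^3 3*x dx = 27/2.
Sum: -18 + 27/2 = -9/2.
So LHS = -9/2.
∫_0^3 v(x) φ(x) dx = ∫_0^3 (-x^2 + 3*x) dx. Term by term:
  ∫_0^3 -x^2 dx = -9;  ∫_0^3 3*x dx = 27/2.
Sum: -9 + 27/2 = 9/2.
So RHS = -∫_0^3 v(x) φ(x) dx = -9/2.
LHS = RHS, so the identity holds for this test φ.
Moreover u is smooth here and v(x) = u'(x) = 1 pointwise, so the identity holds for every test function. Hence v is the weak derivative of u.


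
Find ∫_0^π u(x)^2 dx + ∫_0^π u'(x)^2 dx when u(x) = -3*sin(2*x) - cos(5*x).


||u||_{H^1(0,π)}^2 = -208/7 + 71*π/2

u'(x) = 5*sin(5*x) - 6*cos(2*x).
Expand u² and (u')² and integrate term by term on (0, π), using: for integers n ≥ 1, ∫_0^π sin²(nx) dx = ∫_0^π cos²(nx) dx = π/2; for n ≠ n', ∫_0^π sin(nx)sin(n'x) dx = ∫_0^π cos(nx)cos(n'x) dx = 0; and by product-to-sum, ∫_0^π sin(nx)cos(n'x) dx = ½∫_0^π [sin((n+n')x) + sin((n−n')x)] dx, which is 0 when n+n' is even and 2n/(n²−n'²) when n+n' is odd (it need not vanish on (0, π)).
  u² squared terms: (-1)²·∫cos(5x)² dx = 1·π/2 = π/2;  (-3)²·∫sin(2x)² dx = 9·π/2 = 9*π/2.
  u² cross terms: 2·(-1)·(-3)·∫cos(5x)·sin(2x) dx = 6·(-4/21) = -8/7.
  So ∫_0^π u² dx = π/2 + 9*π/2 − 8/7 = -8/7 + 5*π.
  (u')² squared terms: (-6)²·∫cos(2x)² dx = 36·π/2 = 18*π;  (5)²·∫sin(5x)² dx = 25·π/2 = 25*π/2.
  (u')² cross terms: 2·(-6)·(5)·∫cos(2x)·sin(5x) dx = -60·(10/21) = -200/7.
  So ∫_0^π (u')² dx = 18*π + 25*π/2 − 200/7 = -200/7 + 61*π/2.
||u||_{H^1}^2 = (-8/7 + 5*π) + (-200/7 + 61*π/2) = -208/7 + 71*π/2.


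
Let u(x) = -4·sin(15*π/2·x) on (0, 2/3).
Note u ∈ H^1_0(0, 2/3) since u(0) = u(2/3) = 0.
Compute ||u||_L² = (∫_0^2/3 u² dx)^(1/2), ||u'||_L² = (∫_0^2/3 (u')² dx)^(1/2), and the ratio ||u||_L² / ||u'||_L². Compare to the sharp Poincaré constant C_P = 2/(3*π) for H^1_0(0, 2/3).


||u||_L² / ||u'||_L² = 2/(15*π) < C_P = 2/(3*π).

u(x) = -4·sin(15*π/2·x), so u'(x) = -30*π*cos(15*π*x/2).
Writing u(x) = A·sin(kπx/L) with A = -4 and k = 5, use ∫_0^L sin²(kπx/L) dx = L/2 and ∫_0^L cos²(kπx/L) dx = L/2.
u² = 16·sin²(15*π/2·x) and (u')² = 900*π^2·cos²(15*π/2·x), and each of sin², cos² integrates to L/2 = 1/3 over (0, 2/3).
∫_0^2/3 u² dx = 16/3, so ||u||_L² = 4*sqrt(3)/3.
∫_0^2/3 (u')² dx = 300*π^2, so ||u'||_L² = 10*sqrt(3)*π.
Ratio ||u||_L² / ||u'||_L² = 2/(15*π).
Sharp Poincaré constant on H^1_0(0, 2/3) is C_P = L/π = 2/(3*π), achieved by sin(3*π/2·x).
This is the k = 5 harmonic; the ratio L/(kπ) is strictly less than C_P = L/π, consistent with the sharp inequality ||u||_L² ≤ C_P ||u'||_L².


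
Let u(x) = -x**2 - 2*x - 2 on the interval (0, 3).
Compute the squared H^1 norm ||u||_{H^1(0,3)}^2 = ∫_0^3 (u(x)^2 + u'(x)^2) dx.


||u||_{H^1}^2 = 1668/5

The H^1 norm (squared) on an interval (0, L) is
  ||u||_{H^1}^2 = ∫_0^L u(x)^2 dx + ∫_0^L u'(x)^2 dx.
Compute u'(x) = -2*x - 2.
Then u(x)^2 = x**4 + 4*x**3 + 8*x**2 + 8*x + 4 and u'(x)^2 = 4*x**2 + 8*x + 4.
Integrate each monomial from 0 to 3 using ∫_0^3 c·x^n dx = c·3^(n+1)/(n+1):
  ∫_0^3 u(x)^2 dx = ∫_0^3 (x^4 + 4*x^3 + 8*x^2 + 8*x + 4) dx. Term by term:
    ∫_0^3 x^4 dx = 243/5;  ∫_0^3 4*x^3 dx = 81;  ∫_0^3 8*x^2 dx = 72;
    ∫_0^3 8*x dx = 36;  ∫_0^3 4 dx = 12.
  Sum: 243/5 + 81 + 72 + 36 + 12 = 1248/5.
  ∫_0^3 u'(x)^2 dx = ∫_0^3 (4*x^2 + 8*x + 4) dx. Term by term:
    ∫_0^3 4*x^2 dx = 36;  ∫_0^3 8*x dx = 36;  ∫_0^3 4 dx = 12.
  Sum: 36 + 36 + 12 = 84.
Adding: ||u||_{H^1}^2 = 1248/5 + 84 = 1668/5.


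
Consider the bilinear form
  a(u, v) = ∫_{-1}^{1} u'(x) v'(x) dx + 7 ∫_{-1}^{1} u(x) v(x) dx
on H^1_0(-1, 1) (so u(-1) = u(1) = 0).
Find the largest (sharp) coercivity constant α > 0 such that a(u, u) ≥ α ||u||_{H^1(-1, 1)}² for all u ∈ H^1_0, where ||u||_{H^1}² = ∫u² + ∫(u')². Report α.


α = 1

Coercivity of a(·,·) on H^1_0(-1, 1) means a(u, u) ≥ α ||u||_{H^1}² for every u ∈ H^1_0.
The interval has length L = 2, and Poincaré/coercivity depend only on L. Here a(u, u) = ∫(u')² + (7)·∫u².
Here c = 7 ≥ 1, so a(u,u) = ∫(u')² + c∫u² ≥ ∫(u')² + ∫u² = ||u||_{H^1}², i.e. α = 1 works. No larger α is possible: a(u,u) ≥ α||u||_{H^1}² means (1−α)∫(u')² ≥ (α−c)∫u², and for the modes u_n = sin(nπ(x−x₀)/L) (x₀ the left endpoint) one has ∫u_n²/∫(u_n')² = (L/(nπ))² → 0, so a(u_n,u_n)/||u_n||_{H^1}² → 1. Hence the optimal constant is α = 1.
Therefore α = 1.


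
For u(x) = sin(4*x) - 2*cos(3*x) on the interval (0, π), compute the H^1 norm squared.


||u||_{H^1(0,π)}^2 = -320/7 + 57*π/2

u'(x) = 6*sin(3*x) + 4*cos(4*x).
Expand u² and (u')² and integrate term by term on (0, π), using: for integers n ≥ 1, ∫_0^π sin²(nx) dx = ∫_0^π cos²(nx) dx = π/2; for n ≠ n', ∫_0^π sin(nx)sin(n'x) dx = ∫_0^π cos(nx)cos(n'x) dx = 0; and by product-to-sum, ∫_0^π sin(nx)cos(n'x) dx = ½∫_0^π [sin((n+n')x) + sin((n−n')x)] dx, which is 0 when n+n' is even and 2n/(n²−n'²) when n+n' is odd (it need not vanish on (0, π)).
  u² squared terms: (-2)²·∫cos(3x)² dx = 4·π/2 = 2*π;  (1)²·∫sin(4x)² dx = 1·π/2 = π/2.
  u² cross terms: 2·(-2)·(1)·∫cos(3x)·sin(4x) dx = -4·(8/7) = -32/7.
  So ∫_0^π u² dx = 2*π + π/2 − 32/7 = -32/7 + 5*π/2.
  (u')² squared terms: (4)²·∫cos(4x)² dx = 16·π/2 = 8*π;  (6)²·∫sin(3x)² dx = 36·π/2 = 18*π.
  (u')² cross terms: 2·(4)·(6)·∫cos(4x)·sin(3x) dx = 48·(-6/7) = -288/7.
  So ∫_0^π (u')² dx = 8*π + 18*π − 288/7 = -288/7 + 26*π.
||u||_{H^1}^2 = (-32/7 + 5*π/2) + (-288/7 + 26*π) = -320/7 + 57*π/2.


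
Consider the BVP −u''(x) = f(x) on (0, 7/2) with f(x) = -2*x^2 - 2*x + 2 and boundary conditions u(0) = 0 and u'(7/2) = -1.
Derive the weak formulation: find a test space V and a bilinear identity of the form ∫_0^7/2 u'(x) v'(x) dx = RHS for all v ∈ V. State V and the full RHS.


V = {v ∈ H^1(0, 7/2) : v(0) = 0} (test functions vanish at x = 0 where u is specified); weak form: ∫_0^7/2 u'v' dx = ∫_0^7/2 (-2*x^2 - 2*x + 2) v dx − v(7/2) for all v ∈ V.

Multiply both sides by a test function v and integrate from 0 to 7/2:
  ∫_0^7/2 −u''(x) v(x) dx = ∫_0^7/2 f(x) v(x) dx.
Integrate the LHS by parts once:
  ∫_0^7/2 −u'' v dx = −[u'(x) v(x)]_0^7/2 + ∫_0^7/2 u'(x) v'(x) dx.
Thus ∫_0^7/2 u'(x) v'(x) dx = ∫_0^7/2 f(x) v(x) dx + [u'(x) v(x)]_0^7/2.
Choose V so that boundary terms are either known or forced to vanish.
Mixed BC: u(0) = 0 (Dirichlet) and u'(7/2) = -1 (Neumann). Define V = {v ∈ H^1(0, 7/2) : v(0) = 0}. Then [u' v]_0^7/2 = u'(7/2)·v(7/2) − u'(0)·0 = − v(7/2).
Weak formulation: find u (satisfying any essential BC) such that ∫_0^7/2 u'(x) v'(x) dx = ∫_0^7/2 f v dx − v(7/2) for all v ∈ V (Dirichlet at 0 absorbed into V; Neumann datum at x = 7/2 contributes the boundary term).
Substituting f(x) = -2*x^2 - 2*x + 2, the right-hand side is ∫_0^7/2 (-2*x^2 - 2*x + 2) v dx − v(7/2).


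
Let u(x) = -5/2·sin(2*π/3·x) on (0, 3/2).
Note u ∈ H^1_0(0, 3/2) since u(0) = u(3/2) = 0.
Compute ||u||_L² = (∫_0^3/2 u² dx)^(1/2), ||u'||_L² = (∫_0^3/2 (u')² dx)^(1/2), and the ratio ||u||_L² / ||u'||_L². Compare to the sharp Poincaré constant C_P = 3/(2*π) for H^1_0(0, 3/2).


||u||_L² / ||u'||_L² = 3/(2*π) = C_P.

u(x) = -5/2·sin(2*π/3·x), so u'(x) = -5*π*cos(2*π*x/3)/3.
Writing u(x) = A·sin(kπx/L) with A = -5/2 and k = 1, use ∫_0^L sin²(kπx/L) dx = L/2 and ∫_0^L cos²(kπx/L) dx = L/2.
u² = 25/4·sin²(2*π/3·x) and (u')² = 25*π^2/9·cos²(2*π/3·x), and each of sin², cos² integrates to L/2 = 3/4 over (0, 3/2).
∫_0^3/2 u² dx = 75/16, so ||u||_L² = 5*sqrt(3)/4.
∫_0^3/2 (u')² dx = 25*π^2/12, so ||u'||_L² = 5*sqrt(3)*π/6.
Ratio ||u||_L² / ||u'||_L² = 3/(2*π).
Sharp Poincaré constant on H^1_0(0, 3/2) is C_P = L/π = 3/(2*π), achieved by sin(2*π/3·x).
This is the k = 1 eigenfunction (up to amplitude), so the ratio equals the sharp Poincaré constant exactly.
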